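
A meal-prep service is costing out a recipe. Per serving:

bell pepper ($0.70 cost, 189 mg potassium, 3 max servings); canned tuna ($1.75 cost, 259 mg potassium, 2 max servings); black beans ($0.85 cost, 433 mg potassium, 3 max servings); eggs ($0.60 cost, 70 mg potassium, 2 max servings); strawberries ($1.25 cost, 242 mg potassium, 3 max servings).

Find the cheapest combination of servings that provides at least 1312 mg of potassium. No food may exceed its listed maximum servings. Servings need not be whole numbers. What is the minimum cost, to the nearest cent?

$2.60

Cost per mg of potassium: black beans $0.0020, bell pepper $0.0037, strawberries $0.0052, canned tuna $0.0068, eggs $0.0086.
Take 3 servings of black beans: +1299.0 mg potassium for $2.55 (total $2.55, still need 13.0 mg).
Take 0.06878 servings of bell pepper: +13.0 mg potassium for $0.05 (total $2.60, still need 0.0 mg).
Greedy by cheapest-per-mg is optimal for a single linear constraint, so the minimum cost is $2.60.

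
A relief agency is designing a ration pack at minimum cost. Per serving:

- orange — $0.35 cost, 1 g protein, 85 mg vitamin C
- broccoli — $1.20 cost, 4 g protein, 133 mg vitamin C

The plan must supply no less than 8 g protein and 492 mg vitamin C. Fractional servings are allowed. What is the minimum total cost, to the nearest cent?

$2.62

An LP optimum is at a vertex; with two nutrient constraints at most two foods are used. Check each candidate.
orange only: max(8/1, 492/85) = 8 servings → $2.80.
broccoli only: max(8/4, 492/133) = 3.699 servings → $4.44.
orange + broccoli with both tight: 4.367 servings and 0.9082 servings → $2.62.
The minimum over all feasible corners is $2.62.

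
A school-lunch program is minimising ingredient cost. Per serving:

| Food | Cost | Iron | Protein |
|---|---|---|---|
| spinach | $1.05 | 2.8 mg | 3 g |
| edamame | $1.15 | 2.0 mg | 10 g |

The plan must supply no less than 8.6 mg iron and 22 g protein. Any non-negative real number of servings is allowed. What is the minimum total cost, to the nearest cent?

The cheapest plan sits at a corner of the feasible region — with two constraints it uses at most two foods.
spinach only: max(8.6/2.8, 22/3) = 7.333 servings → $7.70.
edamame only: max(8.6/2.0, 22/10) = 4.3 servings → $4.95.
spinach + edamame with both tight: 1.909 servings and 1.627 servings → $3.88.
So the least-cost plan costs $3.88.

$3.88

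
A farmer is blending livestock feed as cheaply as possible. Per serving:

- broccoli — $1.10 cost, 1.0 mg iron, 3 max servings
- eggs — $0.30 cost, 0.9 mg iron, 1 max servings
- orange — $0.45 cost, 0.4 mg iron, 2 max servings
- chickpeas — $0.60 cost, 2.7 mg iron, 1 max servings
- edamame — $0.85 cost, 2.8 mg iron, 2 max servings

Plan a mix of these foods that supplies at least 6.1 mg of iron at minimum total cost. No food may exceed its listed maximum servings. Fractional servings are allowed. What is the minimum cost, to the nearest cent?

$1.63

Cost per mg of iron: chickpeas $0.2222, edamame $0.3036, eggs $0.3333, broccoli $1.1000, orange $1.1250.
Take 1 serving of chickpeas: +2.7 mg iron for $0.60 (total $0.60, still need 3.4 mg).
Take 1.214 servings of edamame: +3.4 mg iron for $1.03 (total $1.63, still need 0.0 mg).
Greedy by cheapest-per-mg is optimal for a single linear constraint, so the minimum cost is $1.63.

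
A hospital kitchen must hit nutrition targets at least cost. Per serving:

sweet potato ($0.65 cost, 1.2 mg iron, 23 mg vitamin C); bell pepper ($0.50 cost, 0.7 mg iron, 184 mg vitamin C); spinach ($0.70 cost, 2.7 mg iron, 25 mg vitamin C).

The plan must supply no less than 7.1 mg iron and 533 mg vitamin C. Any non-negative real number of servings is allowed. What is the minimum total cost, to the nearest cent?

For a min-cost LP with two ≥-constraints, a basic feasible solution has at most two positive variables.
sweet potato only: max(7.1/1.2, 533/23) = 23.17 servings → $15.06.
bell pepper only: max(7.1/0.7, 533/184) = 10.14 servings → $5.07.
spinach only: max(7.1/2.7, 533/25) = 21.32 servings → $14.92.
sweet potato + bell pepper with both tight: 4.559 servings and 2.327 servings → $4.13.
sweet potato + spinach: intersection lies outside the first quadrant.
bell pepper + spinach with both tight: 2.632 servings and 1.947 servings → $2.68.
Cheapest feasible corner: $2.68.

$2.68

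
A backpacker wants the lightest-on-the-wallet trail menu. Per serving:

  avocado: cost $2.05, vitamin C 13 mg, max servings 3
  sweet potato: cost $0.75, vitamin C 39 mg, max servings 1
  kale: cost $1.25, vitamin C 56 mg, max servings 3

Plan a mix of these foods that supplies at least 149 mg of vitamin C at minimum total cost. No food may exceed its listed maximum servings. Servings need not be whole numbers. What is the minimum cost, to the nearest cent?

$3.21

Cost per mg of vitamin C: sweet potato $0.0192, kale $0.0223, avocado $0.1577.
Take 1 serving of sweet potato: +39.0 mg vitamin C for $0.75 (total $0.75, still need 110.0 mg).
Take 1.964 servings of kale: +110.0 mg vitamin C for $2.46 (total $3.21, still need 0.0 mg).
Greedy by cheapest-per-mg is optimal for a single linear constraint, so the minimum cost is $3.21.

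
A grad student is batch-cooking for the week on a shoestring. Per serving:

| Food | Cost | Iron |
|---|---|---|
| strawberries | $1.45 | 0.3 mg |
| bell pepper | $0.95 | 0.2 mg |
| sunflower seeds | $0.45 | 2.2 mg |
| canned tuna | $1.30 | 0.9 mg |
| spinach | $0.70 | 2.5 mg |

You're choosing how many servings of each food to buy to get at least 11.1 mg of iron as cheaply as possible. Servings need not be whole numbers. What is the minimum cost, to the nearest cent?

Cost per mg of iron: sunflower seeds $0.2045, spinach $0.2800, canned tuna $1.4444, bell pepper $4.7500, strawberries $4.8333.
With no serving limits, use only sunflower seeds: 11.1 mg / 2.2 mg = 5.045 servings × $0.45 = $2.27.

$2.27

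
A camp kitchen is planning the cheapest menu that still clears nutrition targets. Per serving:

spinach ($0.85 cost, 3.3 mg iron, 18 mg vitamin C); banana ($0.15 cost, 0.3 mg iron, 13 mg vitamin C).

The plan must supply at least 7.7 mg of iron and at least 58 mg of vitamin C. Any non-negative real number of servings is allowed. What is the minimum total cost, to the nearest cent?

With two linear requirements the optimum uses one or two foods; enumerate the corners.
spinach only: max(7.7/3.3, 58/18) = 3.222 servings → $2.74.
banana only: max(7.7/0.3, 58/13) = 25.67 servings → $3.85.
spinach + banana with both tight: 2.205 servings and 1.408 servings → $2.09.
The minimum over all feasible corners is $2.09.

$2.09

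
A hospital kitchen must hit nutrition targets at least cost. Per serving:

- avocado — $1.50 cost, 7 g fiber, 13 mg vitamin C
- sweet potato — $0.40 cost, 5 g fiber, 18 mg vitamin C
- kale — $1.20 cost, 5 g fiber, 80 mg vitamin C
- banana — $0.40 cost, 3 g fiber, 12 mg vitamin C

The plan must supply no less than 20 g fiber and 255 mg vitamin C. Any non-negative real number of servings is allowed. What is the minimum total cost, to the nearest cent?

Check every corner: each single food scaled to meet both minima, and each pair solved so both constraints bind.
avocado only: max(20/7, 255/13) = 19.62 servings → $29.42.
sweet potato only: max(20/5, 255/18) = 14.17 servings → $5.67.
kale only: max(20/5, 255/80) = 4 servings → $4.80.
banana only: max(20/3, 255/12) = 21.25 servings → $8.50.
avocado + sweet potato: the both-tight solution has a negative serving — not a feasible corner.
avocado + kale with both tight: 0.6566 servings and 3.081 servings → $4.68.
avocado + banana: intersection lies outside the first quadrant.
sweet potato + kale with both tight: 1.048 servings and 2.952 servings → $3.96.
sweet potato + banana: the both-tight solution has a negative serving — not a feasible corner.
kale + banana with both tight: 2.917 servings and 1.806 servings → $4.22.
So the least-cost plan costs $3.96.

$3.96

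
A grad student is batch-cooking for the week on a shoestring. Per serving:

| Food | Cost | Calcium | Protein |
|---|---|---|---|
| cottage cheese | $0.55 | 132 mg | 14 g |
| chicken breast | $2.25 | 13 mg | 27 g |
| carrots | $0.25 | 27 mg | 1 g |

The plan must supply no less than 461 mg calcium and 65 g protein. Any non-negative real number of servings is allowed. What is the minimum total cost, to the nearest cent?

$2.55

For a min-cost LP with two ≥-constraints, a basic feasible solution has at most two positive variables.
cottage cheese only: max(461/132, 65/14) = 4.643 servings → $2.55.
chicken breast only: max(461/13, 65/27) = 35.46 servings → $79.79.
carrots only: max(461/27, 65/1) = 65 servings → $16.25.
cottage cheese + chicken breast with both tight: 3.431 servings and 0.6286 servings → $3.30.
cottage cheese + carrots: intersection lies outside the first quadrant.
chicken breast + carrots with both tight: 1.807 servings and 16.2 servings → $8.12.
The minimum over all feasible corners is $2.55.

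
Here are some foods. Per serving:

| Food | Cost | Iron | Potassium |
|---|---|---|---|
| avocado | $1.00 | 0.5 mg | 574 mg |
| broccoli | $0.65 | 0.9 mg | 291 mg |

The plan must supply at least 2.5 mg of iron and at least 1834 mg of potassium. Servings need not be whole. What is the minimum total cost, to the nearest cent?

Compare the cost at each extreme point of the feasible region.
avocado only: max(2.5/0.5, 1834/574) = 5 servings → $5.00.
broccoli only: max(2.5/0.9, 1834/291) = 6.302 servings → $4.10.
avocado + broccoli with both tight: 2.487 servings and 1.396 servings → $3.39.
Cheapest feasible corner: $3.39.

$3.39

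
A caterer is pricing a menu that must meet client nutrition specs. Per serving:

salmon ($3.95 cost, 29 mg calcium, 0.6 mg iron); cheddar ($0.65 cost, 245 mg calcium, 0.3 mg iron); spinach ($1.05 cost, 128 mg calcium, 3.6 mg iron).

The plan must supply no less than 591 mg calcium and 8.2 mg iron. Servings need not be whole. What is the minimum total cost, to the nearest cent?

salmon only: max(591/29, 8.2/0.6) = 20.38 servings → $80.50.
cheddar only: max(591/245, 8.2/0.3) = 27.33 servings → $17.77.
spinach only: max(591/128, 8.2/3.6) = 4.617 servings → $4.85.
salmon + cheddar with both tight: 13.24 servings and 0.8445 servings → $52.86.
salmon + spinach: intersection lies outside the first quadrant.
cheddar + spinach with both tight: 1.278 servings and 2.171 servings → $3.11.
Cheapest feasible corner: $3.11.

$3.11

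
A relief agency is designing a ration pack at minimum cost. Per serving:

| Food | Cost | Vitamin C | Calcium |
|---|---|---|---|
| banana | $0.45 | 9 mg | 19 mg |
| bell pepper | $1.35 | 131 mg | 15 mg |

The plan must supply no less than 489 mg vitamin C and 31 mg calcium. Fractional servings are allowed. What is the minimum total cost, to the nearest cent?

banana only: max(489/9, 31/19) = 54.33 servings → $24.45.
bell pepper only: max(489/131, 31/15) = 3.733 servings → $5.04.
banana + bell pepper: intersection lies outside the first quadrant.
The minimum over all feasible corners is $5.04.

$5.04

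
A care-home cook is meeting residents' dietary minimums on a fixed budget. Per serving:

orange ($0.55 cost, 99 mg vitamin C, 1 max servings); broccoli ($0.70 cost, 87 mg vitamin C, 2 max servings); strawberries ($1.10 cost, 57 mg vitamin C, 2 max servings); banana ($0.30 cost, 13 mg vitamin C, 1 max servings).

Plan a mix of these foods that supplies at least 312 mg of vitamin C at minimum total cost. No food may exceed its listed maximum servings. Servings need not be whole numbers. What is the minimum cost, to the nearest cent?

Cost per mg of vitamin C: orange $0.0056, broccoli $0.0080, strawberries $0.0193, banana $0.0231.
Take 1 serving of orange: +99.0 mg vitamin C for $0.55 (total $0.55, still need 213.0 mg).
Take 2 servings of broccoli: +174.0 mg vitamin C for $1.40 (total $1.95, still need 39.0 mg).
Take 0.6842 servings of strawberries: +39.0 mg vitamin C for $0.75 (total $2.70, still need 0.0 mg).
Filling from the cheapest source first is optimal under one linear minimum: $2.70.

$2.70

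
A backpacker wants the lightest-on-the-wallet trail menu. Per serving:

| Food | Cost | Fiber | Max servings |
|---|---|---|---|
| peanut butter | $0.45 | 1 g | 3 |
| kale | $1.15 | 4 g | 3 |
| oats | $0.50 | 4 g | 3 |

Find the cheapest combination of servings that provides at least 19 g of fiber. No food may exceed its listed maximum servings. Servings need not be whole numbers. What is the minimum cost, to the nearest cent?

Cost per g of fiber: oats $0.1250, kale $0.2875, peanut butter $0.4500.
Take 3 servings of oats: +12.0 g fiber for $1.50 (total $1.50, still need 7.0 g).
Take 1.75 servings of kale: +7.0 g fiber for $2.01 (total $3.51, still need 0.0 g).
Greedy by cheapest-per-g is optimal for a single linear constraint, so the minimum cost is $3.51.

$3.51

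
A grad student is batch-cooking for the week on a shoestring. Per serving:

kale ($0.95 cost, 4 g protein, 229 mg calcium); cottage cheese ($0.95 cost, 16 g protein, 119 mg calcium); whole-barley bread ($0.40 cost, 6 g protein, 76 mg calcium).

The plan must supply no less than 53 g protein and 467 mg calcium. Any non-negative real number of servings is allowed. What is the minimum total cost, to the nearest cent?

A basic optimal solution has at most two foods positive. Try each food alone and each pair with both targets met exactly.
kale only: max(53/4, 467/229) = 13.25 servings → $12.59.
cottage cheese only: max(53/16, 467/119) = 3.924 servings → $3.73.
whole-barley bread only: max(53/6, 467/76) = 8.833 servings → $3.53.
kale + cottage cheese with both tight: 0.3654 servings and 3.221 servings → $3.41.
kale + whole-barley bread: intersection lies outside the first quadrant.
cottage cheese + whole-barley bread with both tight: 2.442 servings and 2.321 servings → $3.25.
So the least-cost plan costs $3.25.

$3.25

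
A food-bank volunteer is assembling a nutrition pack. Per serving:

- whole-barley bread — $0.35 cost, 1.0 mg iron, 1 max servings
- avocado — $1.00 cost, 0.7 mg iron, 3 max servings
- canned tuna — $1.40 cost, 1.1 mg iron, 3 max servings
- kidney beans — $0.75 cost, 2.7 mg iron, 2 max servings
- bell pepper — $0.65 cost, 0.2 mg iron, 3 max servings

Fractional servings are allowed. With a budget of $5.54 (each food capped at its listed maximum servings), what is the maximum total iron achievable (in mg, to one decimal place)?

Iron per dollar: kidney beans 3.6, whole-barley bread 2.857, canned tuna 0.7857, avocado 0.7, bell pepper 0.3077.
Take 2 servings of kidney beans: spends $1.50, +5.4 mg iron (running total 5.4 mg).
Take 1 serving of whole-barley bread: spends $0.35, +1.0 mg iron (running total 6.4 mg).
Take 2.636 servings of canned tuna: spends $3.69, +2.9 mg iron (running total 9.3 mg).
Filling greedily by iron-per-dollar is optimal for one linear limit, giving 9.3 mg.

9.3 mg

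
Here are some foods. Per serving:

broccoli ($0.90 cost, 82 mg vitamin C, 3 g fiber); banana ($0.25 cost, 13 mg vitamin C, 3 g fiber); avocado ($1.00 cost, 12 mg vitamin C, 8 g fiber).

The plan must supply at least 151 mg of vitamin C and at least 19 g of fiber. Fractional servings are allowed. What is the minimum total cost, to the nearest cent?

$2.23

Minimising a linear cost over {vitamin C ≥ 151, fiber ≥ 19, servings ≥ 0} — the optimum is at a vertex, using one or two foods.
broccoli only: max(151/82, 19/3) = 6.333 servings → $5.70.
banana only: max(151/13, 19/3) = 11.62 servings → $2.90.
avocado only: max(151/12, 19/8) = 12.58 servings → $12.58.
broccoli + banana with both tight: 0.9952 servings and 5.338 servings → $2.23.
broccoli + avocado with both tight: 1.581 servings and 1.782 servings → $3.20.
banana + avocado: intersection lies outside the first quadrant.
The minimum over all feasible corners is $2.23.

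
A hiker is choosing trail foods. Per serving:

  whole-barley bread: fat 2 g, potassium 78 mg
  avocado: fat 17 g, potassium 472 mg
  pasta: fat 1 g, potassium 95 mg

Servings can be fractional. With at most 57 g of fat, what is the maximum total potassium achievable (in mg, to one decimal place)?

Potassium per g fat: pasta 95, whole-barley bread 39, avocado 27.76.
With no serving limits, spend the whole fat allowance on pasta: 57 g / 1 g × 95 mg = 5415.0 mg.

5415.0 mg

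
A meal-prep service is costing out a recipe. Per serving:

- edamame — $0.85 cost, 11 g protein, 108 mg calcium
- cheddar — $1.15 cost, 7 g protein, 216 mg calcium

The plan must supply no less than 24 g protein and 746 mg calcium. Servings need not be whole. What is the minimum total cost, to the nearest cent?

$3.97

Compare the cost at each extreme point of the feasible region.
edamame only: max(24/11, 746/108) = 6.907 servings → $5.87.
cheddar only: max(24/7, 746/216) = 3.454 servings → $3.97.
edamame + cheddar: the both-tight solution has a negative serving — not a feasible corner.
The minimum over all feasible corners is $3.97.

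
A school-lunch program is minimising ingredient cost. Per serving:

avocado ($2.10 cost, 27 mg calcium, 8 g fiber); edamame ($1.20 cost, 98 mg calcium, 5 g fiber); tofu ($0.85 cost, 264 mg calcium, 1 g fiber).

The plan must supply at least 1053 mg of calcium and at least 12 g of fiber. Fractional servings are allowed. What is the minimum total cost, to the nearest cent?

$4.92

With two linear requirements the optimum uses one or two foods; enumerate the corners.
avocado only: max(1053/27, 12/8) = 39 servings → $81.90.
edamame only: max(1053/98, 12/5) = 10.74 servings → $12.89.
tofu only: max(1053/264, 12/1) = 12 servings → $10.20.
avocado + edamame with both targets exact would need a negative amount; discard.
avocado + tofu with both tight: 1.014 servings and 3.885 servings → $5.43.
edamame + tofu with both tight: 1.731 servings and 3.346 servings → $4.92.
Cheapest feasible corner: $4.92.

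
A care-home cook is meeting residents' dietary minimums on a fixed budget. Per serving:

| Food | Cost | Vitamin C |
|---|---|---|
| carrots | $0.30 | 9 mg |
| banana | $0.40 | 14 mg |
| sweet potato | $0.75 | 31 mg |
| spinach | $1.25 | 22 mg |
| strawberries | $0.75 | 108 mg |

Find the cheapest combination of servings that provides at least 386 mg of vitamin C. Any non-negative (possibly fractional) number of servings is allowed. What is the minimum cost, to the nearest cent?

Cost per mg of vitamin C: strawberries $0.0069, sweet potato $0.0242, banana $0.0286, carrots $0.0333, spinach $0.0568.
With no serving limits, use only strawberries: 386 mg / 108 mg = 3.574 servings × $0.75 = $2.68.

$2.68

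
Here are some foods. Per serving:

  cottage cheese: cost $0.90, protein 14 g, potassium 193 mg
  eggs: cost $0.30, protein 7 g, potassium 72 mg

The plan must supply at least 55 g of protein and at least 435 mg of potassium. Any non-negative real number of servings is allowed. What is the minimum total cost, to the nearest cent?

A basic optimal solution has at most two foods positive. Try each food alone and each pair with both targets met exactly.
cottage cheese only: max(55/14, 435/193) = 3.929 servings → $3.54.
eggs only: max(55/7, 435/72) = 7.857 servings → $2.36.
cottage cheese + eggs with both targets exact would need a negative amount; discard.
Cheapest feasible corner: $2.36.

$2.36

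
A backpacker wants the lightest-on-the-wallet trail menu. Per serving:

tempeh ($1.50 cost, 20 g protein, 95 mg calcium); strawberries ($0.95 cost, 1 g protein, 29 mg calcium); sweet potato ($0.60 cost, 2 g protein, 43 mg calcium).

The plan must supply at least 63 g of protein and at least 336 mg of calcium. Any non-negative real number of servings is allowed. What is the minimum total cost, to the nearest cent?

$5.22

Check every corner: each single food scaled to meet both minima, and each pair solved so both constraints bind.
tempeh only: max(63/20, 336/95) = 3.537 servings → $5.31.
strawberries only: max(63/1, 336/29) = 63 servings → $59.85.
sweet potato only: max(63/2, 336/43) = 31.5 servings → $18.90.
tempeh + strawberries with both tight: 3.074 servings and 1.515 servings → $6.05.
tempeh + sweet potato with both tight: 3.04 servings and 1.097 servings → $5.22.
strawberries + sweet potato: intersection lies outside the first quadrant.
So the least-cost plan costs $5.22.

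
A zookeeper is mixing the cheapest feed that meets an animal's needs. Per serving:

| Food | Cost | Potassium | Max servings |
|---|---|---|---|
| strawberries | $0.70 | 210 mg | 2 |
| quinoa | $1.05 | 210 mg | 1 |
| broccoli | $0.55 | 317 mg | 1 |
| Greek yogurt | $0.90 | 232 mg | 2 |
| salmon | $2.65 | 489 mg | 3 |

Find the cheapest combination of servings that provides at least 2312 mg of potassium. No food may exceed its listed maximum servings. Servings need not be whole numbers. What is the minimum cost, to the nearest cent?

$9.68

Cost per mg of potassium: broccoli $0.0017, strawberries $0.0033, Greek yogurt $0.0039, quinoa $0.0050, salmon $0.0054.
Take 1 serving of broccoli: +317.0 mg potassium for $0.55 (total $0.55, still need 1995.0 mg).
Take 2 servings of strawberries: +420.0 mg potassium for $1.40 (total $1.95, still need 1575.0 mg).
Take 2 servings of Greek yogurt: +464.0 mg potassium for $1.80 (total $3.75, still need 1111.0 mg).
Take 1 serving of quinoa: +210.0 mg potassium for $1.05 (total $4.80, still need 901.0 mg).
Take 1.843 servings of salmon: +901.0 mg potassium for $4.88 (total $9.68, still need 0.0 mg).
Filling from the cheapest source first is optimal under one linear minimum: $9.68.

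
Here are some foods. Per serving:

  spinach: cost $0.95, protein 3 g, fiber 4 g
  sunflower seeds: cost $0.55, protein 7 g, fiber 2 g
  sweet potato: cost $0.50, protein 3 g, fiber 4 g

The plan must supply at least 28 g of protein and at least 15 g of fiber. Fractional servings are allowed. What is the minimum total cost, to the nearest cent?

A basic optimal solution has at most two foods positive. Try each food alone and each pair with both targets met exactly.
spinach only: max(28/3, 15/4) = 9.333 servings → $8.87.
sunflower seeds only: max(28/7, 15/2) = 7.5 servings → $4.12.
sweet potato only: max(28/3, 15/4) = 9.333 servings → $4.67.
spinach + sunflower seeds with both tight: 2.227 servings and 3.045 servings → $3.79.
spinach + sweet potato (both tight): parallel constraints — no distinct corner.
sunflower seeds + sweet potato with both tight: 3.045 servings and 2.227 servings → $2.79.
So the least-cost plan costs $2.79.

$2.79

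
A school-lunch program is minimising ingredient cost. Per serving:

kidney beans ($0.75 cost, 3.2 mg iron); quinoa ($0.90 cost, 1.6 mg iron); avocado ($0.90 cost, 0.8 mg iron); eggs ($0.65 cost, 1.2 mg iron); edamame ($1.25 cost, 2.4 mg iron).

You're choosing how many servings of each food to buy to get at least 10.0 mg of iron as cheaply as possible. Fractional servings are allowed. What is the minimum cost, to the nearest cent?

$2.34

Cost per mg of iron: kidney beans $0.2344, edamame $0.5208, eggs $0.5417, quinoa $0.5625, avocado $1.1250.
With no serving limits, use only kidney beans: 10.0 mg / 3.2 mg = 3.125 servings × $0.75 = $2.34.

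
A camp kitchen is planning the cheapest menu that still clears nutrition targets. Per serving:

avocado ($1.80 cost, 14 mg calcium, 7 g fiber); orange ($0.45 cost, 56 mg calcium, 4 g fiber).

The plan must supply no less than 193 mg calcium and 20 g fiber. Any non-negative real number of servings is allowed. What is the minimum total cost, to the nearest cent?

$2.25

Two binding constraints pin down two serving amounts, so the optimal mix uses at most two foods. The candidates are each food alone (scaled to the tighter of calcium/fiber) and each pair with both constraints tight.
avocado only: max(193/14, 20/7) = 13.79 servings → $24.81.
orange only: max(193/56, 20/4) = 5 servings → $2.25.
avocado + orange with both tight: 1.036 servings and 3.188 servings → $3.30.
The minimum over all feasible corners is $2.25.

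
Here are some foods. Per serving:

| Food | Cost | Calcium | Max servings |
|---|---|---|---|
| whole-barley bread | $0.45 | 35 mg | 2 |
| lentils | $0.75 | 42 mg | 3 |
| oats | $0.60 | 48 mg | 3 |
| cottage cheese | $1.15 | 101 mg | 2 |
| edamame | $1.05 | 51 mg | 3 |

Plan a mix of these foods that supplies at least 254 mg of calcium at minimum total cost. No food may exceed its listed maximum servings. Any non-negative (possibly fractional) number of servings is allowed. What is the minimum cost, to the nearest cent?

Cost per mg of calcium: cottage cheese $0.0114, oats $0.0125, whole-barley bread $0.0129, lentils $0.0179, edamame $0.0206.
Take 2 servings of cottage cheese: +202.0 mg calcium for $2.30 (total $2.30, still need 52.0 mg).
Take 1.083 servings of oats: +52.0 mg calcium for $0.65 (total $2.95, still need 0.0 mg).
Greedy by cheapest-per-mg is optimal for a single linear constraint, so the minimum cost is $2.95.

$2.95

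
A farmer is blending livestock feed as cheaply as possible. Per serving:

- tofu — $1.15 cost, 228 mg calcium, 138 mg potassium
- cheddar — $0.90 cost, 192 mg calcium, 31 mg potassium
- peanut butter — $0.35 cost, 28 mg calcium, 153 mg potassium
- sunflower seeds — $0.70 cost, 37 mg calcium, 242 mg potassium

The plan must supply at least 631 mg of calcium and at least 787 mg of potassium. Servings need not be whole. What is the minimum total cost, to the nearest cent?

Two binding constraints pin down two serving amounts, so the optimal mix uses at most two foods. The candidates are each food alone (scaled to the tighter of calcium/potassium) and each pair with both constraints tight.
tofu only: max(631/228, 787/138) = 5.703 servings → $6.56.
cheddar only: max(631/192, 787/31) = 25.39 servings → $22.85.
peanut butter only: max(631/28, 787/153) = 22.54 servings → $7.89.
sunflower seeds only: max(631/37, 787/242) = 17.05 servings → $11.94.
tofu + cheddar: the both-tight solution has a negative serving — not a feasible corner.
tofu + peanut butter with both tight: 2.402 servings and 2.977 servings → $3.80.
tofu + sunflower seeds with both tight: 2.468 servings and 1.845 servings → $4.13.
cheddar + peanut butter with both tight: 2.614 servings and 4.614 servings → $3.97.
cheddar + sunflower seeds with both tight: 2.727 servings and 2.903 servings → $4.49.
peanut butter + sunflower seeds with both targets exact would need a negative amount; discard.
The minimum over all feasible corners is $3.80.

$3.80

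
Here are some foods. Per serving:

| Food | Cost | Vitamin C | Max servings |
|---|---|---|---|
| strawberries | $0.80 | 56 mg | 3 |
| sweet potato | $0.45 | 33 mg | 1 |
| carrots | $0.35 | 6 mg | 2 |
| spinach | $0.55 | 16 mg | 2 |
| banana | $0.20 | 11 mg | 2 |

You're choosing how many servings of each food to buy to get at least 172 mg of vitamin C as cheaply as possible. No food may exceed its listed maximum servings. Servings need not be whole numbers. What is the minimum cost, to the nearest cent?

Cost per mg of vitamin C: sweet potato $0.0136, strawberries $0.0143, banana $0.0182, spinach $0.0344, carrots $0.0583.
Take 1 serving of sweet potato: +33.0 mg vitamin C for $0.45 (total $0.45, still need 139.0 mg).
Take 2.482 servings of strawberries: +139.0 mg vitamin C for $1.99 (total $2.44, still need 0.0 mg).
Filling from the cheapest source first is optimal under one linear minimum: $2.44.

$2.44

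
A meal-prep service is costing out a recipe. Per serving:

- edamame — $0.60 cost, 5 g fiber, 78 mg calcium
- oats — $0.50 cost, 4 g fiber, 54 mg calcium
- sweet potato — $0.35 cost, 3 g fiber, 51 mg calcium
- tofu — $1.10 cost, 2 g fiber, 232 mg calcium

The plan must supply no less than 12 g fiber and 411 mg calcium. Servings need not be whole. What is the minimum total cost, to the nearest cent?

Compare the cost at each extreme point of the feasible region.
edamame only: max(12/5, 411/78) = 5.269 servings → $3.16.
oats only: max(12/4, 411/54) = 7.611 servings → $3.81.
sweet potato only: max(12/3, 411/51) = 8.059 servings → $2.82.
tofu only: max(12/2, 411/232) = 6 servings → $6.60.
edamame + oats: intersection lies outside the first quadrant.
edamame + sweet potato with both targets exact would need a negative amount; discard.
edamame + tofu with both tight: 1.954 servings and 1.115 servings → $2.40.
oats + sweet potato: intersection lies outside the first quadrant.
oats + tofu with both tight: 2.393 servings and 1.215 servings → $2.53.
sweet potato + tofu with both tight: 3.303 servings and 1.045 servings → $2.31.
Cheapest feasible corner: $2.31.

$2.31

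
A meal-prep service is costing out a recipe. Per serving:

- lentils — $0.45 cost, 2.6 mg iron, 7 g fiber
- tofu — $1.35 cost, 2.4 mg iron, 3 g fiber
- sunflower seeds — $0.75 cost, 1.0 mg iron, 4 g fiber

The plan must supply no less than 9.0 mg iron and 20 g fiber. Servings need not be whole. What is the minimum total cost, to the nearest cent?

$1.56

Compare the cost at each extreme point of the feasible region.
lentils only: max(9.0/2.6, 20/7) = 3.462 servings → $1.56.
tofu only: max(9.0/2.4, 20/3) = 6.667 servings → $9.00.
sunflower seeds only: max(9.0/1.0, 20/4) = 9 servings → $6.75.
lentils + tofu with both tight: 2.333 servings and 1.222 servings → $2.70.
lentils + sunflower seeds with both targets exact would need a negative amount; discard.
tofu + sunflower seeds with both tight: 2.424 servings and 3.182 servings → $5.66.
The minimum over all feasible corners is $1.56.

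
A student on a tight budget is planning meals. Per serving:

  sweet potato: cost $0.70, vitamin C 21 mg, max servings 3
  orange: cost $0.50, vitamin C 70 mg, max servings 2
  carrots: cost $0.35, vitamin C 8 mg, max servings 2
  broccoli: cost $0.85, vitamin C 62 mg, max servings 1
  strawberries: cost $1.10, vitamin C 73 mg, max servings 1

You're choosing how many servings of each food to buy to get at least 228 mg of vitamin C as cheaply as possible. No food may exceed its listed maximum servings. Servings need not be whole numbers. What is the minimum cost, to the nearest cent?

Cost per mg of vitamin C: orange $0.0071, broccoli $0.0137, strawberries $0.0151, sweet potato $0.0333, carrots $0.0437.
Take 2 servings of orange: +140.0 mg vitamin C for $1.00 (total $1.00, still need 88.0 mg).
Take 1 serving of broccoli: +62.0 mg vitamin C for $0.85 (total $1.85, still need 26.0 mg).
Take 0.3562 servings of strawberries: +26.0 mg vitamin C for $0.39 (total $2.24, still need 0.0 mg).
Filling from the cheapest source first is optimal under one linear minimum: $2.24.

$2.24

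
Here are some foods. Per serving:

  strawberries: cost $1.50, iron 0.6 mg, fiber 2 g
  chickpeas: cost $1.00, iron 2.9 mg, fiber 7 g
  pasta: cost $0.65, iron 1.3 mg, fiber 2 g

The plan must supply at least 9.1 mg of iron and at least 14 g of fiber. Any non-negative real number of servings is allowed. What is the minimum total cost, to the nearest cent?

At the optimum either one food covers both requirements or two foods hit both targets exactly; no other combination can be cheaper.
strawberries only: max(9.1/0.6, 14/2) = 15.17 servings → $22.75.
chickpeas only: max(9.1/2.9, 14/7) = 3.138 servings → $3.14.
pasta only: max(9.1/1.3, 14/2) = 7 servings → $4.55.
strawberries + chickpeas: intersection lies outside the first quadrant.
strawberries + pasta with both tight: 0 servings and 7 servings → $4.55.
chickpeas + pasta with both tight: 0 servings and 7 servings → $4.55.
The minimum over all feasible corners is $3.14.

$3.14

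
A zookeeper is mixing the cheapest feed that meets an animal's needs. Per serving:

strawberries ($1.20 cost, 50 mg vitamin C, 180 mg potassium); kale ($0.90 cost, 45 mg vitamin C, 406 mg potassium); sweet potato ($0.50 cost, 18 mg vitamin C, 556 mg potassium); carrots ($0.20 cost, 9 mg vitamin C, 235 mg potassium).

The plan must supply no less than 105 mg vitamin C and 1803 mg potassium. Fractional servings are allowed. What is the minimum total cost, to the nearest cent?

$2.21

Two binding constraints pin down two serving amounts, so the optimal mix uses at most two foods. The candidates are each food alone (scaled to the tighter of vitamin C/potassium) and each pair with both constraints tight.
strawberries only: max(105/50, 1803/180) = 10.02 servings → $12.02.
kale only: max(105/45, 1803/406) = 4.441 servings → $4.00.
sweet potato only: max(105/18, 1803/556) = 5.833 servings → $2.92.
carrots only: max(105/9, 1803/235) = 11.67 servings → $2.33.
strawberries + kale: the both-tight solution has a negative serving — not a feasible corner.
strawberries + sweet potato with both tight: 1.056 servings and 2.901 servings → $2.72.
strawberries + carrots with both tight: 0.834 servings and 7.034 servings → $2.41.
kale + sweet potato with both tight: 1.464 servings and 2.174 servings → $2.40.
kale + carrots with both tight: 1.221 servings and 5.564 servings → $2.21.
sweet potato + carrots: intersection lies outside the first quadrant.
The minimum over all feasible corners is $2.21.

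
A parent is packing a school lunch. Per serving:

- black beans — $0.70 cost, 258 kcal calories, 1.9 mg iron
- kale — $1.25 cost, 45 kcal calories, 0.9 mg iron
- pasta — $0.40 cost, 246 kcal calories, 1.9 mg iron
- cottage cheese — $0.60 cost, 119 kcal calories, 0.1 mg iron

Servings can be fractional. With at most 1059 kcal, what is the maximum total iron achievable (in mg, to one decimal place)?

21.2 mg

Iron per kcal: kale 0.02, pasta 0.007724, black beans 0.007364, cottage cheese 0.0008403.
With no serving limits, spend the whole calories allowance on kale: 1059 kcal / 45 kcal × 0.9 mg = 21.2 mg.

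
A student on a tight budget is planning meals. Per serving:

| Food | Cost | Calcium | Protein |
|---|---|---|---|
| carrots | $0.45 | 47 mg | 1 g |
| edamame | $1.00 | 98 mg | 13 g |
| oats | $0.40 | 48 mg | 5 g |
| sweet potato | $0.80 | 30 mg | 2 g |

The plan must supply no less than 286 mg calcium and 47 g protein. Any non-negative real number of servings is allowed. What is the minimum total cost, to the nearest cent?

The cheapest plan sits at a corner of the feasible region — with two constraints it uses at most two foods.
carrots only: max(286/47, 47/1) = 47 servings → $21.15.
edamame only: max(286/98, 47/13) = 3.615 servings → $3.62.
oats only: max(286/48, 47/5) = 9.4 servings → $3.76.
sweet potato only: max(286/30, 47/2) = 23.5 servings → $18.80.
carrots + edamame with both targets exact would need a negative amount; discard.
carrots + oats: intersection lies outside the first quadrant.
carrots + sweet potato with both targets exact would need a negative amount; discard.
edamame + oats with both targets exact would need a negative amount; discard.
edamame + sweet potato: the both-tight solution has a negative serving — not a feasible corner.
oats + sweet potato: the both-tight solution has a negative serving — not a feasible corner.
The minimum over all feasible corners is $3.62.

$3.62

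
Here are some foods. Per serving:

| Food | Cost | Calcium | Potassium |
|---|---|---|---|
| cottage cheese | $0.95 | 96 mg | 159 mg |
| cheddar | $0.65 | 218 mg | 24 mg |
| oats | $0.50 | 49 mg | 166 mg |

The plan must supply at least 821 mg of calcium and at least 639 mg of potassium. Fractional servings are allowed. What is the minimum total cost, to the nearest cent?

cottage cheese only: max(821/96, 639/159) = 8.552 servings → $8.12.
cheddar only: max(821/218, 639/24) = 26.62 servings → $17.31.
oats only: max(821/49, 639/166) = 16.76 servings → $8.38.
cottage cheese + cheddar with both tight: 3.696 servings and 2.138 servings → $4.90.
cottage cheese + oats with both targets exact would need a negative amount; discard.
cheddar + oats with both tight: 2.998 servings and 3.416 servings → $3.66.
So the least-cost plan costs $3.66.

$3.66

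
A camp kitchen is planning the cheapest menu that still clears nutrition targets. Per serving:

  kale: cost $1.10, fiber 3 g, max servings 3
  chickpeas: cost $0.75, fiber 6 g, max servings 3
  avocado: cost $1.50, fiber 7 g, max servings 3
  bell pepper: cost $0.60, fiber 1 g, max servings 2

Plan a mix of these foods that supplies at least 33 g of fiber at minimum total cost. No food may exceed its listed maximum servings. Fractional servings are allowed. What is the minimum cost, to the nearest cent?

$5.46

Cost per g of fiber: chickpeas $0.1250, avocado $0.2143, kale $0.3667, bell pepper $0.6000.
Take 3 servings of chickpeas: +18.0 g fiber for $2.25 (total $2.25, still need 15.0 g).
Take 2.143 servings of avocado: +15.0 g fiber for $3.21 (total $5.46, still need 0.0 g).
Filling from the cheapest source first is optimal under one linear minimum: $5.46.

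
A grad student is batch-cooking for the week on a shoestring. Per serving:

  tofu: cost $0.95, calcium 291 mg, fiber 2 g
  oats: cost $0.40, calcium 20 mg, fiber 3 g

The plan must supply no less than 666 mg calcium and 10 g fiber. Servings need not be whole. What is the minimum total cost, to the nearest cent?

For a min-cost LP with two ≥-constraints, a basic feasible solution has at most two positive variables.
tofu only: max(666/291, 10/2) = 5 servings → $4.75.
oats only: max(666/20, 10/3) = 33.3 servings → $13.32.
tofu + oats with both tight: 2.158 servings and 1.894 servings → $2.81.
So the least-cost plan costs $2.81.

$2.81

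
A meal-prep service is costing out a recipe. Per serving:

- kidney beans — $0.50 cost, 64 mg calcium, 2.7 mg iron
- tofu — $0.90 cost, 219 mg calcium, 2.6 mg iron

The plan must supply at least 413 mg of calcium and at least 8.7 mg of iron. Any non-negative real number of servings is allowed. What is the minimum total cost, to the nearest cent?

$2.16

For a min-cost LP with two ≥-constraints, a basic feasible solution has at most two positive variables.
kidney beans only: max(413/64, 8.7/2.7) = 6.453 servings → $3.23.
tofu only: max(413/219, 8.7/2.6) = 3.346 servings → $3.01.
kidney beans + tofu with both tight: 1.957 servings and 1.314 servings → $2.16.
So the least-cost plan costs $2.16.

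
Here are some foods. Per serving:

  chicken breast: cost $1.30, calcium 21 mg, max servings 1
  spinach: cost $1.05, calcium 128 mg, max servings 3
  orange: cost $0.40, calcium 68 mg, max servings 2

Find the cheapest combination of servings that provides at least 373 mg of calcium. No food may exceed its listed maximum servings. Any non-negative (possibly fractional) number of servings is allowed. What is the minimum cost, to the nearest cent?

$2.74

Cost per mg of calcium: orange $0.0059, spinach $0.0082, chicken breast $0.0619.
Take 2 servings of orange: +136.0 mg calcium for $0.80 (total $0.80, still need 237.0 mg).
Take 1.852 servings of spinach: +237.0 mg calcium for $1.94 (total $2.74, still need 0.0 mg).
Greedy by cheapest-per-mg is optimal for a single linear constraint, so the minimum cost is $2.74.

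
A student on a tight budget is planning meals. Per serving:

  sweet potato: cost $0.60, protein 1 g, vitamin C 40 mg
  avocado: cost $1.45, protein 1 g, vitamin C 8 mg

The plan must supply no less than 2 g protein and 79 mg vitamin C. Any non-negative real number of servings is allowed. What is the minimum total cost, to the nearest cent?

For a min-cost LP with two ≥-constraints, a basic feasible solution has at most two positive variables.
sweet potato only: max(2/1, 79/40) = 2 servings → $1.20.
avocado only: max(2/1, 79/8) = 9.875 servings → $14.32.
sweet potato + avocado with both tight: 1.969 servings and 0.03125 servings → $1.23.
The minimum over all feasible corners is $1.20.

$1.20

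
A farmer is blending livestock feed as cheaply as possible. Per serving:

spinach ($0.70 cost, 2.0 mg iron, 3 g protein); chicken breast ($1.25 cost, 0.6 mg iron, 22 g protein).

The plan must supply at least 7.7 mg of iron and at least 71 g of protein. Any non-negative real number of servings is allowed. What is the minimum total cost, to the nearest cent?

$5.63

spinach only: max(7.7/2.0, 71/3) = 23.67 servings → $16.57.
chicken breast only: max(7.7/0.6, 71/22) = 12.83 servings → $16.04.
spinach + chicken breast with both tight: 3.005 servings and 2.818 servings → $5.63.
Cheapest feasible corner: $5.63.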